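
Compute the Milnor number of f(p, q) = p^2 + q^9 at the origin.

8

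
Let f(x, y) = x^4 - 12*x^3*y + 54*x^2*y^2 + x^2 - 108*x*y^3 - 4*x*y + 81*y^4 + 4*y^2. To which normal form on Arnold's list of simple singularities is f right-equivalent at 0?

A3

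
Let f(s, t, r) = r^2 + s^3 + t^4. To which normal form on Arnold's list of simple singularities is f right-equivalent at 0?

E6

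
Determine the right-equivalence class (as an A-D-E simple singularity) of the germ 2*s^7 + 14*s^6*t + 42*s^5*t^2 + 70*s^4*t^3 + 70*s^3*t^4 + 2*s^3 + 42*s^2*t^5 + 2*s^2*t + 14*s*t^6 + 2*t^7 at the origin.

The Hessian of f at 0 has rank 0. Corank 2; j^3 = 2*s^2*(s + t) has shape L^2 M (L != M), so D-series; mu = 8 gives D_8.

D_{8}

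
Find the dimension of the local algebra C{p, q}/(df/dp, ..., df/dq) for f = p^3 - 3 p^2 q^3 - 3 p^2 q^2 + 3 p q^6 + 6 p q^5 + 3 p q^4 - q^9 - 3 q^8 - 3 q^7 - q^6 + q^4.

6

The Hessian of f at 0 has rank 0. Corank 2; j^3 = p^3 is a perfect cube, so E-series; the 4-jet and mu = 6 give E_6.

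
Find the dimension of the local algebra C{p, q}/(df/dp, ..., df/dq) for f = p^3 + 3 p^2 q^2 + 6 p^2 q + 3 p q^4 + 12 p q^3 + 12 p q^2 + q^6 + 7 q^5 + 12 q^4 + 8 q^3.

The Hessian of f at 0 has rank 0. Corank 2; j^3 = (p + 2*q)^3 is a perfect cube, so E-series; the 5-jet and mu = 8 give E_8.

8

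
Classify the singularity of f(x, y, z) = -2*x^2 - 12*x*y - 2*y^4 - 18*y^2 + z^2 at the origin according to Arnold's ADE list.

A_3

The Hessian of f at 0 is [[-4, -12, 0], [-12, -36, 0], [0, 0, 2]] with rank 2, so corank 1. A Groebner basis of the Jacobian ideal J(f) in C{x,y,z} is {y^3, x + 3*y, z}; counting standard monomials gives mu = 3. Corank 1: A-series; mu = 3 gives A_3.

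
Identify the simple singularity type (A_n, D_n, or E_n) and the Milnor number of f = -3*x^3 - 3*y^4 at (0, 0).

Type E6, Milnor number mu = 6.

The Hessian of f at 0 is [[0, 0], [0, 0]] with rank 0, so corank 2. A Groebner basis of the Jacobian ideal J(f) in C{x,y} is {y^3, x^2}; counting standard monomials gives mu = 6. Corank 2; j^3 = -3*x^3 is a perfect cube, so E-series; the 4-jet and mu = 6 give E_6.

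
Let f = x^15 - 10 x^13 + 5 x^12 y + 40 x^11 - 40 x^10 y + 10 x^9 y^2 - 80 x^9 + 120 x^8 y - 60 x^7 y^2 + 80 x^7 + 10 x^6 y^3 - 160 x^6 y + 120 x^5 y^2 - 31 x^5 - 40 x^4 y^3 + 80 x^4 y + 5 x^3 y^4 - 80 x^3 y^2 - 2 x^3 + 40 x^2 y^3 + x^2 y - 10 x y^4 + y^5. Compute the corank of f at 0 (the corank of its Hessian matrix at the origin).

2

The Hessian at 0 is [[0, 0], [0, 0]] of rank 0; hence corank 2.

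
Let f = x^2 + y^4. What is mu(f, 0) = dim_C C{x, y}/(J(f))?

3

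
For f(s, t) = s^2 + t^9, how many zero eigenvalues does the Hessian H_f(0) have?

1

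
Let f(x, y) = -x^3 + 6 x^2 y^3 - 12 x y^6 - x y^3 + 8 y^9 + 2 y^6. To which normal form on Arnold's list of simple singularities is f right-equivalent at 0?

The Hessian of f at 0 is [[0, 0], [0, 0]] with rank 0, so corank 2. A Groebner basis of the Jacobian ideal J(f) in C{x,y} is {x^3, x*y^2, 3*x^2 + y^3}; counting standard monomials gives mu = 7. Corank 2; j^3 = -x^3 is a perfect cube, so E-series; the 4-jet and mu = 7 give E_7.

E7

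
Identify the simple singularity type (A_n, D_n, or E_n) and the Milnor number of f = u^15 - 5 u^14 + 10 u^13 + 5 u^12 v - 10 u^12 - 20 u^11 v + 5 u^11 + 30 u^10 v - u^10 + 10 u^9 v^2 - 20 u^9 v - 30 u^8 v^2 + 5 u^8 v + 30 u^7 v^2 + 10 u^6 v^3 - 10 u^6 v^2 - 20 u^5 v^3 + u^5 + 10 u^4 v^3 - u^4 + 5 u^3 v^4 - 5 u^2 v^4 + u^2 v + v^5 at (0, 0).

Type D_6, Milnor number mu = 6.

The Hessian of f at 0 is [[0, 0], [0, 0]] with rank 0, so corank 2. A Groebner basis of the Jacobian ideal J(f) in C{u,v} is {u^2/5 + v^4, u^3, u*v}; counting standard monomials gives mu = 6. Corank 2; j^3 = u^2*v has shape L^2 M (L != M), so D-series; mu = 6 gives D_6.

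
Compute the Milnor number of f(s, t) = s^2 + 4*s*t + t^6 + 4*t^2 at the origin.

5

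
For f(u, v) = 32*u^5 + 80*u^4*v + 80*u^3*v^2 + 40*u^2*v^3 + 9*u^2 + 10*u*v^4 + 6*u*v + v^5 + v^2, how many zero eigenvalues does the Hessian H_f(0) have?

The Hessian at 0 is [[18, 6], [6, 2]] of rank 1; hence corank 1.

1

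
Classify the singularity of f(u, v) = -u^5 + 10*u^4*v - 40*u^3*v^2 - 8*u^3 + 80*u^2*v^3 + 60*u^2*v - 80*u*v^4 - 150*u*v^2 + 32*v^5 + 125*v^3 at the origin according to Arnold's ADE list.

The Hessian of f at 0 has rank 0. Corank 2; j^3 = -(2*u - 5*v)^3 is a perfect cube, so E-series; the 5-jet and mu = 8 give E_8.

E_{8}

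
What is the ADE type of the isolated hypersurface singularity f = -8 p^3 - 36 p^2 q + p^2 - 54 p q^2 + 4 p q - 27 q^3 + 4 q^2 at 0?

The Hessian of f at 0 has rank 1. Corank 1: A-series; mu = 2 gives A_2.

A_{2}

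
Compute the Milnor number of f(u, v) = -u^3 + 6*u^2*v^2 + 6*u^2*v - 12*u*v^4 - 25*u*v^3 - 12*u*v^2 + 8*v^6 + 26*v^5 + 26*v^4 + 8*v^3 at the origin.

7

The Hessian of f at 0 is [[0, 0], [0, 0]] with rank 0, so corank 2. A Groebner basis of the Jacobian ideal J(f) in C{u,v} is {-u^2/4 + u*v + v^4 - v^3/12 - v^2, u^3 - 11*u^2/2 + 22*u*v - 59*v^3/6 - 22*v^2, u^2*v - 23*u^2/12 + 23*u*v/3 - 167*v^3/36 - 23*v^2/3, -u^2/2 + u*v^2 + 2*u*v - 13*v^3/6 - 2*v^2}; counting standard monomials gives mu = 7. Corank 2; j^3 = -(u - 2*v)^3 is a perfect cube, so E-series; the 4-jet and mu = 7 give E_7.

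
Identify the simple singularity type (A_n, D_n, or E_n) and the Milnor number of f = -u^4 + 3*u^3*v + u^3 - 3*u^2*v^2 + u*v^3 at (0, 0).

Type E_{7}, Milnor number mu = 7.

The Hessian of f at 0 has rank 0. Corank 2; j^3 = u^3 is a perfect cube, so E-series; the 4-jet and mu = 7 give E_7.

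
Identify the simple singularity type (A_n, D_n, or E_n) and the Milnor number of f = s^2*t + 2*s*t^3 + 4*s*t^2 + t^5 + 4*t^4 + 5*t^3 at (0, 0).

Type D4, Milnor number mu = 4.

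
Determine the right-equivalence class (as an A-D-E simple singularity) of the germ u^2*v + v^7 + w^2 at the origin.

D_{8}

The Hessian of f at 0 has rank 1. Corank 2; j^3 = u^2*v has shape L^2 M (L != M), so D-series; mu = 8 gives D_8.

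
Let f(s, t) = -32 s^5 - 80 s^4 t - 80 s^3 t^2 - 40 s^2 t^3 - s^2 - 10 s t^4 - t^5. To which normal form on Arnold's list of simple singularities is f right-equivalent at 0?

The Hessian of f at 0 has rank 1. Corank 1: A-series; mu = 4 gives A_4.

A4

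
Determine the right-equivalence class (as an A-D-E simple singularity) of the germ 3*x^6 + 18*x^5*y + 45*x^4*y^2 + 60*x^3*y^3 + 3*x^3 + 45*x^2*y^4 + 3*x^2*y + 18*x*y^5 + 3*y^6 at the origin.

The Hessian of f at 0 is [[0, 0], [0, 0]] with rank 0, so corank 2. A Groebner basis of the Jacobian ideal J(f) in C{x,y} is {-x*y/6 + y^5, x*y^2, x^2 + x*y}; counting standard monomials gives mu = 7. Corank 2; j^3 = 3*x^2*(x + y) has shape L^2 M (L != M), so D-series; mu = 7 gives D_7.

D_{7}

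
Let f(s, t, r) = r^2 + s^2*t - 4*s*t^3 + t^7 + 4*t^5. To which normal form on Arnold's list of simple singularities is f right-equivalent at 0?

The Hessian of f at 0 has rank 1. Corank 2; j^3 = s^2*t has shape L^2 M (L != M), so D-series; mu = 8 gives D_8.

D8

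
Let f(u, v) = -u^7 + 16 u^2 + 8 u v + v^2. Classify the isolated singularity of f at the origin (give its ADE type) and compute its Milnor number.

Type A_{6}, Milnor number mu = 6.

The Hessian of f at 0 has rank 1. Corank 1: A-series; mu = 6 gives A_6.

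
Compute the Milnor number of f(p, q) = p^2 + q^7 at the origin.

The Hessian of f at 0 has rank 1. Corank 1: A-series; mu = 6 gives A_6.

6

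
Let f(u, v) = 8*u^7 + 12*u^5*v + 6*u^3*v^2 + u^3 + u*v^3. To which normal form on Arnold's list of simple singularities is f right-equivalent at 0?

E_7

The Hessian of f at 0 is [[0, 0], [0, 0]] with rank 0, so corank 2. A Groebner basis of the Jacobian ideal J(f) in C{u,v} is {u^3, u*v^2, 3*u^2 + v^3}; counting standard monomials gives mu = 7. Corank 2; j^3 = u^3 is a perfect cube, so E-series; the 4-jet and mu = 7 give E_7.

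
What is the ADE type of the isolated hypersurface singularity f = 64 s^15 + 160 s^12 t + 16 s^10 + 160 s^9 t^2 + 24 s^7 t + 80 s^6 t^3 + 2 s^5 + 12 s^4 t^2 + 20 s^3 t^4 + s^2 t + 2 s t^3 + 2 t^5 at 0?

The Hessian of f at 0 is [[0, 0], [0, 0]] with rank 0, so corank 2. A Groebner basis of the Jacobian ideal J(f) in C{s,t} is {s^3, s^2*t, -s^2/4 + s*t^2, s*t + t^3}; counting standard monomials gives mu = 6. Corank 2; j^3 = s^2*t has shape L^2 M (L != M), so D-series; mu = 6 gives D_6.

D_{6}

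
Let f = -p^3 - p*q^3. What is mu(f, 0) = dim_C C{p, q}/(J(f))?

The Hessian of f at 0 is [[0, 0], [0, 0]] with rank 0, so corank 2. A Groebner basis of the Jacobian ideal J(f) in C{p,q} is {p^3, p*q^2, 3*p^2 + q^3}; counting standard monomials gives mu = 7. Corank 2; j^3 = -p^3 is a perfect cube, so E-series; the 4-jet and mu = 7 give E_7.

7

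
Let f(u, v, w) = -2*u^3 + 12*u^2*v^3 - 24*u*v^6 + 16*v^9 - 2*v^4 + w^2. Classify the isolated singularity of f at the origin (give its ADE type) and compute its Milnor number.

The Hessian of f at 0 has rank 1. Corank 2; j^3 = -2*u^3 is a perfect cube, so E-series; the 4-jet and mu = 6 give E_6.

Type E_{6}, Milnor number mu = 6.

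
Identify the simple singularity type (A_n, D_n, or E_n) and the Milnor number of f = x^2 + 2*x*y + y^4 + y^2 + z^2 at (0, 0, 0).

Type A_3, Milnor number mu = 3.

The Hessian of f at 0 has rank 2. Corank 1: A-series; mu = 3 gives A_3.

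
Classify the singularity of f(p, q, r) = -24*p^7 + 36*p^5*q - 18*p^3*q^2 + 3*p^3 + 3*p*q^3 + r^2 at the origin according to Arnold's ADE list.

E7

The Hessian of f at 0 is [[0, 0, 0], [0, 0, 0], [0, 0, 2]] with rank 1, so corank 2. A Groebner basis of the Jacobian ideal J(f) in C{p,q,r} is {p^3, p*q^2, 3*p^2 + q^3, r}; counting standard monomials gives mu = 7. Corank 2; j^3 = 3*p^3 is a perfect cube, so E-series; the 4-jet and mu = 7 give E_7.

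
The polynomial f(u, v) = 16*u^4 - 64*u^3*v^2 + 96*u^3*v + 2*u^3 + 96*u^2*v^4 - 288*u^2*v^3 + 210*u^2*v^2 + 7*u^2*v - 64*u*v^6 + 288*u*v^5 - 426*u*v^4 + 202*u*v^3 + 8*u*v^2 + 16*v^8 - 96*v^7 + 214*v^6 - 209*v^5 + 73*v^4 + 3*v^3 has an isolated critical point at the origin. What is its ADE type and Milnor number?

Type D_{5}, Milnor number mu = 5.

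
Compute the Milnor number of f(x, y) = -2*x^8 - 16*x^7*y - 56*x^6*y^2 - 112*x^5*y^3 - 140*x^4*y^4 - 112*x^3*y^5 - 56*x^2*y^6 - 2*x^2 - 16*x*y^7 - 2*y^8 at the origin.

7

The Hessian of f at 0 is [[-4, 0], [0, 0]] with rank 1, so corank 1. A Groebner basis of the Jacobian ideal J(f) in C{x,y} is {y^7, x}; counting standard monomials gives mu = 7. Corank 1: A-series; mu = 7 gives A_7.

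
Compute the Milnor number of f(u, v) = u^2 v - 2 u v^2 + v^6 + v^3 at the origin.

7

The Hessian of f at 0 is [[0, 0], [0, 0]] with rank 0, so corank 2. A Groebner basis of the Jacobian ideal J(f) in C{u,v} is {u^2/6 + v^5 - v^2/6, u^3 - v^3, u*v - v^2}; counting standard monomials gives mu = 7. Corank 2; j^3 = v*(u - v)^2 has shape L^2 M (L != M), so D-series; mu = 7 gives D_7.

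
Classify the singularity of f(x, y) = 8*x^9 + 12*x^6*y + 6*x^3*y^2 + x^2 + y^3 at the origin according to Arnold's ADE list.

A_2

The Hessian of f at 0 has rank 1. Corank 1: A-series; mu = 2 gives A_2.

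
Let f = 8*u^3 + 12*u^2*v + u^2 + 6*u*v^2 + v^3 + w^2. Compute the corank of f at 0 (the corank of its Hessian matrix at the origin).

1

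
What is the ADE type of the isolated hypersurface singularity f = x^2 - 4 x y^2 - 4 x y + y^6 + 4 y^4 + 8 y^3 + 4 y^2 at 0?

The Hessian of f at 0 is [[2, -4], [-4, 8]] with rank 1, so corank 1. A Groebner basis of the Jacobian ideal J(f) in C{x,y} is {x^3 - 6*x^2 + 20*x*y - 8*x + 16*y, x^2*y - 2*x^2 + 6*x*y - 2*x + 4*y, -x/2 + y^2 + y}; counting standard monomials gives mu = 5. Corank 1: A-series; mu = 5 gives A_5.

A_5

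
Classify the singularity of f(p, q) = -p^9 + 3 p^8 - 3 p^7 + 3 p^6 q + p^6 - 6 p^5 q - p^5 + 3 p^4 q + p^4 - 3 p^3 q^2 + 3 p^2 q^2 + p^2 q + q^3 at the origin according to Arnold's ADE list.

D_{4}

The Hessian of f at 0 has rank 0. Corank 2; j^3 = q*(p^2 + q^2) splits into three distinct lines over C (the quadratic factor has nonzero discriminant), so D_4.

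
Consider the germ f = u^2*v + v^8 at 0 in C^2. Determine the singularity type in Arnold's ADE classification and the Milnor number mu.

Type D_9, Milnor number mu = 9.

The Hessian of f at 0 has rank 0. Corank 2; j^3 = u^2*v has shape L^2 M (L != M), so D-series; mu = 9 gives D_9.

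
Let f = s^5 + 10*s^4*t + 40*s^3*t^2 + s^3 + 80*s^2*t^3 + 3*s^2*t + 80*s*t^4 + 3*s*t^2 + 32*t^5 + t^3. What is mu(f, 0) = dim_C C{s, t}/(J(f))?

8

The Hessian of f at 0 has rank 0. Corank 2; j^3 = (s + t)^3 is a perfect cube, so E-series; the 5-jet and mu = 8 give E_8.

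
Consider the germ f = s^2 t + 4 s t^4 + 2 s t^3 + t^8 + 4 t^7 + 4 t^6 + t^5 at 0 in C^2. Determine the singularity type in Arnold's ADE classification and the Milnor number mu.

Type D_9, Milnor number mu = 9.

The Hessian of f at 0 has rank 0. Corank 2; j^3 = s^2*t has shape L^2 M (L != M), so D-series; mu = 9 gives D_9.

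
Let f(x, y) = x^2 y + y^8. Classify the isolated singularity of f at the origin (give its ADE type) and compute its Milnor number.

The Hessian of f at 0 has rank 0. Corank 2; j^3 = x^2*y has shape L^2 M (L != M), so D-series; mu = 9 gives D_9.

Type D9, Milnor number mu = 9.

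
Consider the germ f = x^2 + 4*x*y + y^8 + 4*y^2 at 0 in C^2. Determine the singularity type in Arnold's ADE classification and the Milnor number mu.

The Hessian of f at 0 has rank 1. Corank 1: A-series; mu = 7 gives A_7.

Type A7, Milnor number mu = 7.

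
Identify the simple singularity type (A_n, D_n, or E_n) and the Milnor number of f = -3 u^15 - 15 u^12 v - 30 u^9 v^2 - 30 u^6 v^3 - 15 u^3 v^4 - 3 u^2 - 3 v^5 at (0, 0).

Type A4, Milnor number mu = 4.

The Hessian of f at 0 is [[-6, 0], [0, 0]] with rank 1, so corank 1. A Groebner basis of the Jacobian ideal J(f) in C{u,v} is {v^4, u}; counting standard monomials gives mu = 4. Corank 1: A-series; mu = 4 gives A_4.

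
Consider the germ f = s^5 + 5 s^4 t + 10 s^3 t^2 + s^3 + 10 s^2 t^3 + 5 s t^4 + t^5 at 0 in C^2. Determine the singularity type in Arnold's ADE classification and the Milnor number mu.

Type E8, Milnor number mu = 8.

The Hessian of f at 0 is [[0, 0], [0, 0]] with rank 0, so corank 2. A Groebner basis of the Jacobian ideal J(f) in C{s,t} is {t^5, s*t^3 + t^4/4, s^2}; counting standard monomials gives mu = 8. Corank 2; j^3 = s^3 is a perfect cube, so E-series; the 5-jet and mu = 8 give E_8.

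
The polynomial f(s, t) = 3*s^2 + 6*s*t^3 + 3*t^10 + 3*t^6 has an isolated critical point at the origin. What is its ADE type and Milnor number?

Type A9, Milnor number mu = 9.

The Hessian of f at 0 has rank 1. Corank 1: A-series; mu = 9 gives A_9.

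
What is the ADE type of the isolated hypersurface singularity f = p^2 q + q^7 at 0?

The Hessian of f at 0 is [[0, 0], [0, 0]] with rank 0, so corank 2. A Groebner basis of the Jacobian ideal J(f) in C{p,q} is {p^2/7 + q^6, p^3, p*q}; counting standard monomials gives mu = 8. Corank 2; j^3 = p^2*q has shape L^2 M (L != M), so D-series; mu = 8 gives D_8.

D_{8}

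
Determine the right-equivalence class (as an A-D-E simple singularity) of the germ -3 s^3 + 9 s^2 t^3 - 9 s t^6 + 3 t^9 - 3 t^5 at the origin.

The Hessian of f at 0 has rank 0. Corank 2; j^3 = -3*s^3 is a perfect cube, so E-series; the 5-jet and mu = 8 give E_8.

E8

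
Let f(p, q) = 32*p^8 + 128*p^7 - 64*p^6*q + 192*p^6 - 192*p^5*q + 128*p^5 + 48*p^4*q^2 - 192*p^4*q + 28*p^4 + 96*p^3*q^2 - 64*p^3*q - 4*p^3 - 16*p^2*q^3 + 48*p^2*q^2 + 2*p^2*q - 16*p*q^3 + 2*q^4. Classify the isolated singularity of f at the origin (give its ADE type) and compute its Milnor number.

The Hessian of f at 0 is [[0, 0], [0, 0]] with rank 0, so corank 2. A Groebner basis of the Jacobian ideal J(f) in C{p,q} is {p*q^2, p*q/8 + q^3, p^2 - p*q/2}; counting standard monomials gives mu = 5. Corank 2; j^3 = -2*p^2*(2*p - q) has shape L^2 M (L != M), so D-series; mu = 5 gives D_5.

Type D5, Milnor number mu = 5.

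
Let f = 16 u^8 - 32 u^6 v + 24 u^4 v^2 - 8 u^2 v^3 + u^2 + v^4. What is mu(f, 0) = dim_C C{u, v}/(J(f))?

3

The Hessian of f at 0 has rank 1. Corank 1: A-series; mu = 3 gives A_3.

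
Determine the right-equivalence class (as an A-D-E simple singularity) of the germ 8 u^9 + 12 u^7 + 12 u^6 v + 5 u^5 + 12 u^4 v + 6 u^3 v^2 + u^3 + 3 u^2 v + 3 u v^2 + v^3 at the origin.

E_8

The Hessian of f at 0 is [[0, 0], [0, 0]] with rank 0, so corank 2. A Groebner basis of the Jacobian ideal J(f) in C{u,v} is {3*u^2/4 + u*v^3 + 3*u*v/2 + 3*v^2/4, -u^2 - 2*u*v + v^4 - v^2, u^3 - 3*u*v^2 - 2*v^3, u^2*v + 2*u*v^2 + v^3}; counting standard monomials gives mu = 8. Corank 2; j^3 = (u + v)^3 is a perfect cube, so E-series; the 5-jet and mu = 8 give E_8.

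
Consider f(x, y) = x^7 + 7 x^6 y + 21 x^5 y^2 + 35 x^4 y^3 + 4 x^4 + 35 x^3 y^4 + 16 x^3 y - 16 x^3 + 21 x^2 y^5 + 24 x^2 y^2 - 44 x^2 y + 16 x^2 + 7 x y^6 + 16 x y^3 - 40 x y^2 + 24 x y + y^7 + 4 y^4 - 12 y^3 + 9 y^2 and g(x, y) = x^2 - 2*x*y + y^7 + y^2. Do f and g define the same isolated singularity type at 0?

Yes.

The Hessian of f at 0 is [[32, 24], [24, 18]] with rank 1, so corank 1. A Groebner basis of the Jacobian ideal J(f) in C{x,y} is {-3584*x*y/3 + 10240*x/3 + y^4 + 32*y^3/3 - 3008*y^2/3 + 2560*y, x*y^2 - 32*x*y/3 + 64*x/3 + 11*y^3/12 - 26*y^2/3 + 16*y, x^2 + 2*x*y - 2*x + y^2 - 3*y/2}; counting standard monomials gives mu = 6. Corank 1: A-series; mu = 6 gives A_6. The Hessian of g at 0 is [[2, -2], [-2, 2]] with rank 1, so corank 1. A Groebner basis of the Jacobian ideal J(g) in C{x,y} is {y^6, x - y}; counting standard monomials gives mu = 6. Corank 1: A-series; mu = 6 gives A_6. Both have type A_6, hence right-equivalent.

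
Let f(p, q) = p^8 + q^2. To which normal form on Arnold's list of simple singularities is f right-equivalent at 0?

The Hessian of f at 0 is [[0, 0], [0, 2]] with rank 1, so corank 1. A Groebner basis of the Jacobian ideal J(f) in C{p,q} is {p^7, q}; counting standard monomials gives mu = 7. Corank 1: A-series; mu = 7 gives A_7.

A7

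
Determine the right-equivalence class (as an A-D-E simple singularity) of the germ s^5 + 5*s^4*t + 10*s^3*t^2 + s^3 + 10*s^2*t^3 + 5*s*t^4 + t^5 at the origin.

E8

The Hessian of f at 0 is [[0, 0], [0, 0]] with rank 0, so corank 2. A Groebner basis of the Jacobian ideal J(f) in C{s,t} is {t^5, s*t^3 + t^4/4, s^2}; counting standard monomials gives mu = 8. Corank 2; j^3 = s^3 is a perfect cube, so E-series; the 5-jet and mu = 8 give E_8.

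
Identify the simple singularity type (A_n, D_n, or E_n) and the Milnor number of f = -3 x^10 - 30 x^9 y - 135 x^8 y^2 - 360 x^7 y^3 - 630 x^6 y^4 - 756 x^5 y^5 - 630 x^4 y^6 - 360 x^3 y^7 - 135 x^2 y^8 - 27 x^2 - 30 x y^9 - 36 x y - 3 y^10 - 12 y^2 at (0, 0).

Type A9, Milnor number mu = 9.

The Hessian of f at 0 has rank 1. Corank 1: A-series; mu = 9 gives A_9.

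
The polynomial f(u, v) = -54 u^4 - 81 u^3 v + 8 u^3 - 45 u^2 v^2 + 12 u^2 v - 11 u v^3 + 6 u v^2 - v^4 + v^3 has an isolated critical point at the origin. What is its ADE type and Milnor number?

Type E_7, Milnor number mu = 7.

The Hessian of f at 0 has rank 0. Corank 2; j^3 = (2*u + v)^3 is a perfect cube, so E-series; the 4-jet and mu = 7 give E_7.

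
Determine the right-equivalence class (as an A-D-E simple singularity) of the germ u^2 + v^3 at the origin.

The Hessian of f at 0 has rank 1. Corank 1: A-series; mu = 2 gives A_2.

A2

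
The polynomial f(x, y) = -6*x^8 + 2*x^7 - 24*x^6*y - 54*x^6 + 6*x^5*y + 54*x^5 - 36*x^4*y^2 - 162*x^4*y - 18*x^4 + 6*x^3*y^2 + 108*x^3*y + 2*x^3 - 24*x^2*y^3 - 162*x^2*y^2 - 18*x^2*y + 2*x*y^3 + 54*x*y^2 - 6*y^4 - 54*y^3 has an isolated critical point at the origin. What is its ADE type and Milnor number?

Type E_7, Milnor number mu = 7.

The Hessian of f at 0 has rank 0. Corank 2; j^3 = 2*(x - 3*y)^3 is a perfect cube, so E-series; the 4-jet and mu = 7 give E_7.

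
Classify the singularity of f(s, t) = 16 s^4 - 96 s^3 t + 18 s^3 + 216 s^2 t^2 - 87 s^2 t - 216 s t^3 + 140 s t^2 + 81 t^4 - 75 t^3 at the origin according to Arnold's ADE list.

D5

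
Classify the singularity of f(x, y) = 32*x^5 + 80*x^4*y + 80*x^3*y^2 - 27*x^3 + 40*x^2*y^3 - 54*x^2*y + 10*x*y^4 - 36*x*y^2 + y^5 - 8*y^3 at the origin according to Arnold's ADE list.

E_{8}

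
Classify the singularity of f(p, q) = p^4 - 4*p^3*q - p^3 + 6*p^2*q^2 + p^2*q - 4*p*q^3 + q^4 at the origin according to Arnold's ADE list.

D_5

The Hessian of f at 0 has rank 0. Corank 2; j^3 = -p^2*(p - q) has shape L^2 M (L != M), so D-series; mu = 5 gives D_5.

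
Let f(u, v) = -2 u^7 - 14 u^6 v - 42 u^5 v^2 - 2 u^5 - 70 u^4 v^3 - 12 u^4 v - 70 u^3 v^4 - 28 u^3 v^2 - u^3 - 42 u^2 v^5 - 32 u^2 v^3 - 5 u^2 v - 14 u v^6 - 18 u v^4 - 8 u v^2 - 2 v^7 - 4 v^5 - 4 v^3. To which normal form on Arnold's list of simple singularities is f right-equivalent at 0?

D_{8}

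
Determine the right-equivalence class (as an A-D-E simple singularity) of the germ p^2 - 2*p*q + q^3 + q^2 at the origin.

The Hessian of f at 0 has rank 1. Corank 1: A-series; mu = 2 gives A_2.

A_{2}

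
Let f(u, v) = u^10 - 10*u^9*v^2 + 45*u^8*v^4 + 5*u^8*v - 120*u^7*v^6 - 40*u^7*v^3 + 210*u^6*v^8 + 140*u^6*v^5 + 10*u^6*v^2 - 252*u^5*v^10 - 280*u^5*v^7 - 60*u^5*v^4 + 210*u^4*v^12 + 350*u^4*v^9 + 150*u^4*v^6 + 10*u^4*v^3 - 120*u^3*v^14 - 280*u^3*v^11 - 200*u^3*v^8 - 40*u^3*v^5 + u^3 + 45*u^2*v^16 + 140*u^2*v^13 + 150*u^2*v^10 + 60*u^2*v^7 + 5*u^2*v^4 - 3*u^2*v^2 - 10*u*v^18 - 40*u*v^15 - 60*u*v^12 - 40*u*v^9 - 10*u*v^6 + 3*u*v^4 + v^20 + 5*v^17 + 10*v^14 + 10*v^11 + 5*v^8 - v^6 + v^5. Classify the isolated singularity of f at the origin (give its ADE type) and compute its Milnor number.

The Hessian of f at 0 has rank 0. Corank 2; j^3 = u^3 is a perfect cube, so E-series; the 5-jet and mu = 8 give E_8.

Type E8, Milnor number mu = 8.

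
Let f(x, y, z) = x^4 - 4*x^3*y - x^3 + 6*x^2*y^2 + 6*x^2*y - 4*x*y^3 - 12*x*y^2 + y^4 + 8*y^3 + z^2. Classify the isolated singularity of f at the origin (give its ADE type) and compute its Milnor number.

Type E_6, Milnor number mu = 6.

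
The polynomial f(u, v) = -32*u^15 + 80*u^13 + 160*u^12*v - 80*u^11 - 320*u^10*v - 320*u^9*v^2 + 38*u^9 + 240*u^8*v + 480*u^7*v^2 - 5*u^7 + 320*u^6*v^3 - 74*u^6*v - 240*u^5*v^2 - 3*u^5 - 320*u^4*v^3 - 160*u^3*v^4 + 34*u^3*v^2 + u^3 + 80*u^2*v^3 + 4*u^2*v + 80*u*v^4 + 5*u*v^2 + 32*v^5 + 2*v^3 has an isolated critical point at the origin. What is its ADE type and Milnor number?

The Hessian of f at 0 has rank 0. Corank 2; j^3 = (u + v)^2*(u + 2*v) has shape L^2 M (L != M), so D-series; mu = 6 gives D_6.

Type D_{6}, Milnor number mu = 6.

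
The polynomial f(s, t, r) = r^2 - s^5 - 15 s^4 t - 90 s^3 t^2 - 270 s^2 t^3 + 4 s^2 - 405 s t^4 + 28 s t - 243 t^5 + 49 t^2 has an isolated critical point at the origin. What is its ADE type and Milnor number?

Type A_4, Milnor number mu = 4.

The Hessian of f at 0 has rank 2. Corank 1: A-series; mu = 4 gives A_4.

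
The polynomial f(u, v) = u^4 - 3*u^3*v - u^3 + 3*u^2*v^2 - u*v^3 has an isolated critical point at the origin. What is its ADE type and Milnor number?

The Hessian of f at 0 has rank 0. Corank 2; j^3 = -u^3 is a perfect cube, so E-series; the 4-jet and mu = 7 give E_7.

Type E_7, Milnor number mu = 7.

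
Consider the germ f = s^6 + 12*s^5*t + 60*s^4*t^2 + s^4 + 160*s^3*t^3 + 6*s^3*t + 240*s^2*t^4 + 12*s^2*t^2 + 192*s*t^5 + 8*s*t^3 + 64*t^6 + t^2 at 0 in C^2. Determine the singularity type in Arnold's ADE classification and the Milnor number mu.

The Hessian of f at 0 has rank 1. Corank 1: A-series; mu = 3 gives A_3.

Type A_{3}, Milnor number mu = 3.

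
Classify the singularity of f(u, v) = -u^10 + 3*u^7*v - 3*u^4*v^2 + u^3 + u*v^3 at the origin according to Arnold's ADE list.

The Hessian of f at 0 is [[0, 0], [0, 0]] with rank 0, so corank 2. A Groebner basis of the Jacobian ideal J(f) in C{u,v} is {u^3, u*v^2, 3*u^2 + v^3}; counting standard monomials gives mu = 7. Corank 2; j^3 = u^3 is a perfect cube, so E-series; the 4-jet and mu = 7 give E_7.

E_{7}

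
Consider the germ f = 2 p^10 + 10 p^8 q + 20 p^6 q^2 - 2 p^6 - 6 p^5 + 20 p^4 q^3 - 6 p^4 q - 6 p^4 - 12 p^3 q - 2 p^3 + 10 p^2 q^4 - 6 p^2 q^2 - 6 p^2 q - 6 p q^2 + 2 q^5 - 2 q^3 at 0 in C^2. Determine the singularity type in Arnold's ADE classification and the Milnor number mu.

The Hessian of f at 0 has rank 0. Corank 2; j^3 = -2*(p + q)^3 is a perfect cube, so E-series; the 5-jet and mu = 8 give E_8.

Type E8, Milnor number mu = 8.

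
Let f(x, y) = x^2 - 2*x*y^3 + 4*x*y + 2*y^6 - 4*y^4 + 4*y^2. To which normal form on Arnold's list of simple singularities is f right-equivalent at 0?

The Hessian of f at 0 is [[2, 4], [4, 8]] with rank 1, so corank 1. A Groebner basis of the Jacobian ideal J(f) in C{x,y} is {x*y^2 + 2*x + 4*y, -x + y^3 - 2*y, x^2 + 4*x*y + 4*y^2}; counting standard monomials gives mu = 5. Corank 1: A-series; mu = 5 gives A_5.

A_{5}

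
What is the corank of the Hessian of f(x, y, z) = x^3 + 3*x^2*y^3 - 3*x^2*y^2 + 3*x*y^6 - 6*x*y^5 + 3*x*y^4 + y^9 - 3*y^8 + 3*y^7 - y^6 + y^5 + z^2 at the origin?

The Hessian at 0 is [[0, 0, 0], [0, 0, 0], [0, 0, 2]] of rank 1; hence corank 2.

2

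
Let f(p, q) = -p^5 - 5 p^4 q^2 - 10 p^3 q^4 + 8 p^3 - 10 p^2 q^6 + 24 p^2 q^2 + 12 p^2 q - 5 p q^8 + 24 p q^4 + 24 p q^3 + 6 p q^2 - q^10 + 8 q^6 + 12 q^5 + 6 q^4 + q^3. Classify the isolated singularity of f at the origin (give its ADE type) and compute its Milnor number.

The Hessian of f at 0 is [[0, 0], [0, 0]] with rank 0, so corank 2. A Groebner basis of the Jacobian ideal J(f) in C{p,q} is {-3*p^2/8 + p*q^3 - 3*p*q^2/4 - 3*p*q/8 - 3*q^3/8 - 3*q^2/32, p^2 + 2*p*q^2 + p*q + q^4 + q^3 + q^2/4, p^3 + 3*p^2/8 + 3*p*q/8 + q^3/8 + 3*q^2/32, p^2*q - p^2/4 + p*q^2/2 - p*q/4 - q^2/16}; counting standard monomials gives mu = 8. Corank 2; j^3 = (2*p + q)^3 is a perfect cube, so E-series; the 5-jet and mu = 8 give E_8.

Type E_{8}, Milnor number mu = 8.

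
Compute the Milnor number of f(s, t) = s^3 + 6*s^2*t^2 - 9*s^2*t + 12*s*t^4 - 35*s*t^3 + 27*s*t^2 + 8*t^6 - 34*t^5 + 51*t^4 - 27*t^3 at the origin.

7

The Hessian of f at 0 is [[0, 0], [0, 0]] with rank 0, so corank 2. A Groebner basis of the Jacobian ideal J(f) in C{s,t} is {-s^2/4 + 3*s*t/2 + t^4 - t^3/12 - 9*t^2/4, s^3 + 57*s^2/4 - 171*s*t/2 - 89*t^3/4 + 513*t^2/4, s^2*t + 37*s^2/12 - 37*s*t/2 - 287*t^3/36 + 111*t^2/4, s^2/2 + s*t^2 - 3*s*t - 17*t^3/6 + 9*t^2/2}; counting standard monomials gives mu = 7. Corank 2; j^3 = (s - 3*t)^3 is a perfect cube, so E-series; the 4-jet and mu = 7 give E_7.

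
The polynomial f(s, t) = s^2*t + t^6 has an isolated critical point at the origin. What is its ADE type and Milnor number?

Type D7, Milnor number mu = 7.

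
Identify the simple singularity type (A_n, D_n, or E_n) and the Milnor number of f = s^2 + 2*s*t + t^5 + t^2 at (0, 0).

Type A_4, Milnor number mu = 4.

The Hessian of f at 0 has rank 1. Corank 1: A-series; mu = 4 gives A_4.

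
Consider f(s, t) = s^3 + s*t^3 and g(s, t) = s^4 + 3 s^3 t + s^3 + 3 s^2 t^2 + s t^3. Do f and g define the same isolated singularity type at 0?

Yes.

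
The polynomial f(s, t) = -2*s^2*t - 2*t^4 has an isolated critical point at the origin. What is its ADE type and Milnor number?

Type D_{5}, Milnor number mu = 5.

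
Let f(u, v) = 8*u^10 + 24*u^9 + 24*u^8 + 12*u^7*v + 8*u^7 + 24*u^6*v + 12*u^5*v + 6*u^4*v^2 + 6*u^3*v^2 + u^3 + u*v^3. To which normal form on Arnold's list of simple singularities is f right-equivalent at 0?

The Hessian of f at 0 has rank 0. Corank 2; j^3 = u^3 is a perfect cube, so E-series; the 4-jet and mu = 7 give E_7.

E_7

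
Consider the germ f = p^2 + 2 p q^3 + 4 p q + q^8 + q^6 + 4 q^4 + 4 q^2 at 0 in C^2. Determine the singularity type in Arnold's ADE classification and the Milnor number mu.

Type A_7, Milnor number mu = 7.

The Hessian of f at 0 has rank 1. Corank 1: A-series; mu = 7 gives A_7.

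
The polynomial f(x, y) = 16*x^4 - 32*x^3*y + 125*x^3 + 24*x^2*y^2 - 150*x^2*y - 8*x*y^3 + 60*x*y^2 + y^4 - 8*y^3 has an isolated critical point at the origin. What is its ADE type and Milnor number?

Type E_6, Milnor number mu = 6.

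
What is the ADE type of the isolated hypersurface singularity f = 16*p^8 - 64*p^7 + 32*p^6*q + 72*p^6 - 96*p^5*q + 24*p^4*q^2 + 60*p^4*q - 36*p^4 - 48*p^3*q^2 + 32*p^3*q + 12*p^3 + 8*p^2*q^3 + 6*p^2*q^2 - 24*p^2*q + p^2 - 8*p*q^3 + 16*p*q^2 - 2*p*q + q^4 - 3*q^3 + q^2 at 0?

The Hessian of f at 0 is [[2, -2], [-2, 2]] with rank 1, so corank 1. A Groebner basis of the Jacobian ideal J(f) in C{p,q} is {q^2, p - q}; counting standard monomials gives mu = 2. Corank 1: A-series; mu = 2 gives A_2.

A_2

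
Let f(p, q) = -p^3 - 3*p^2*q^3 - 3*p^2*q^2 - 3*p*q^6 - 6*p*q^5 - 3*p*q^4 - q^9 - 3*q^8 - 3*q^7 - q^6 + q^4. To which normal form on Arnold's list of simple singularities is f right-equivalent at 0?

The Hessian of f at 0 is [[0, 0], [0, 0]] with rank 0, so corank 2. A Groebner basis of the Jacobian ideal J(f) in C{p,q} is {p^3, p^2*q, p^2/2 + p*q^2, q^3}; counting standard monomials gives mu = 6. Corank 2; j^3 = -p^3 is a perfect cube, so E-series; the 4-jet and mu = 6 give E_6.

E_{6}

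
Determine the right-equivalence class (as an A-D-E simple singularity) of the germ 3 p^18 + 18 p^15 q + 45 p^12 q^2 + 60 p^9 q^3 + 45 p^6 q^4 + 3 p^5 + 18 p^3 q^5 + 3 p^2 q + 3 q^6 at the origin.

The Hessian of f at 0 has rank 0. Corank 2; j^3 = 3*p^2*q has shape L^2 M (L != M), so D-series; mu = 7 gives D_7.

D_7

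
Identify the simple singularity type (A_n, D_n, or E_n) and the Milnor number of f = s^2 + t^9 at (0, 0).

Type A8, Milnor number mu = 8.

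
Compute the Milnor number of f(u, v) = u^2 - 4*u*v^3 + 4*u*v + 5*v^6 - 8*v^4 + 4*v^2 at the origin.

5

The Hessian of f at 0 has rank 1. Corank 1: A-series; mu = 5 gives A_5.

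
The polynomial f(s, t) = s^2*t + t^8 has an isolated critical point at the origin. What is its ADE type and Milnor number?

Type D_9, Milnor number mu = 9.

The Hessian of f at 0 has rank 0. Corank 2; j^3 = s^2*t has shape L^2 M (L != M), so D-series; mu = 9 gives D_9.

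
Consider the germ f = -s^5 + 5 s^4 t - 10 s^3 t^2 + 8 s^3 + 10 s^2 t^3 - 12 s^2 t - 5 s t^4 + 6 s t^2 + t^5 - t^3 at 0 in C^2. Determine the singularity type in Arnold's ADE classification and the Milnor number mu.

The Hessian of f at 0 has rank 0. Corank 2; j^3 = (2*s - t)^3 is a perfect cube, so E-series; the 5-jet and mu = 8 give E_8.

Type E_{8}, Milnor number mu = 8.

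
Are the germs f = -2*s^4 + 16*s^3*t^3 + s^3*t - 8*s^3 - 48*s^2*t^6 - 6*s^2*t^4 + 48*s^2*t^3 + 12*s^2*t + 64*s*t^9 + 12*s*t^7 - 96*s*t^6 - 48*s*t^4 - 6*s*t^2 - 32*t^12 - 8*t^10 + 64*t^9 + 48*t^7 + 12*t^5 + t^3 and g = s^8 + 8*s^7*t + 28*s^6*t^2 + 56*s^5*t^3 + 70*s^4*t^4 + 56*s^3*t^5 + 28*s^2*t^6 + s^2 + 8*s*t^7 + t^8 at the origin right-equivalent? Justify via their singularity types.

No.

The Hessian of f at 0 has rank 0. Corank 2; j^3 = -(2*s - t)^3 is a perfect cube, so E-series; the 4-jet and mu = 7 give E_7. The Hessian of g at 0 has rank 1. Corank 1: A-series; mu = 7 gives A_7. f is E_7 but g is A_7, hence not right-equivalent.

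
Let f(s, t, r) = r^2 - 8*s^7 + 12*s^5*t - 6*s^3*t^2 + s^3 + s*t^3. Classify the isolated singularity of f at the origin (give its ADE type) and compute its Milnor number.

Type E7, Milnor number mu = 7.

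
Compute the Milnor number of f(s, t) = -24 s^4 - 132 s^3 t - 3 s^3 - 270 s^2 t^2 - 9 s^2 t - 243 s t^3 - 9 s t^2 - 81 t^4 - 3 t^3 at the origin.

7

The Hessian of f at 0 is [[0, 0], [0, 0]] with rank 0, so corank 2. A Groebner basis of the Jacobian ideal J(f) in C{s,t} is {3*s^2/4 + 3*s*t/2 + t^4 + t^3/4 + 3*t^2/4, s^3 + 15*s^2/4 + 15*s*t/2 + 9*t^3/4 + 15*t^2/4, s^2*t - 9*s^2/4 - 9*s*t/2 - 7*t^3/4 - 9*t^2/4, s^2 + s*t^2 + 2*s*t + 4*t^3/3 + t^2}; counting standard monomials gives mu = 7. Corank 2; j^3 = -3*(s + t)^3 is a perfect cube, so E-series; the 4-jet and mu = 7 give E_7.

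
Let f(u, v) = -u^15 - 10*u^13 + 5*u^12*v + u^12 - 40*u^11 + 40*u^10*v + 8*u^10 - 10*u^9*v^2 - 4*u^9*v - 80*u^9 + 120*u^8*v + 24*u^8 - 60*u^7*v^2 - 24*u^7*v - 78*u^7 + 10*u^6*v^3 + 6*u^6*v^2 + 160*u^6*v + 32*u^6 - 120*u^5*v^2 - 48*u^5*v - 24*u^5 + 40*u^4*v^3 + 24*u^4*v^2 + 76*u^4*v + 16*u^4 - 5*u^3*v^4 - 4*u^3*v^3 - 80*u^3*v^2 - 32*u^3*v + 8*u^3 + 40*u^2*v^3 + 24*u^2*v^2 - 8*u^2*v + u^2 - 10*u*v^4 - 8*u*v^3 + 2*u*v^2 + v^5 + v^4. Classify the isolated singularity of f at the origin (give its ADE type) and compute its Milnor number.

The Hessian of f at 0 has rank 1. Corank 1: A-series; mu = 4 gives A_4.

Type A_{4}, Milnor number mu = 4.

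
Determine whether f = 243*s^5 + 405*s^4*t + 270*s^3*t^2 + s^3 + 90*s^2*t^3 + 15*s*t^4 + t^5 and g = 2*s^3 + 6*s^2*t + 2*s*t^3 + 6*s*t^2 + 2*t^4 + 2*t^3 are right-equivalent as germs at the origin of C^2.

No.

The Hessian of f at 0 is [[0, 0], [0, 0]] with rank 0, so corank 2. A Groebner basis of the Jacobian ideal J(f) in C{s,t} is {t^5, s*t^3 + t^4/12, s^2}; counting standard monomials gives mu = 8. Corank 2; j^3 = s^3 is a perfect cube, so E-series; the 5-jet and mu = 8 give E_8. The Hessian of g at 0 is [[0, 0], [0, 0]] with rank 0, so corank 2. A Groebner basis of the Jacobian ideal J(g) in C{s,t} is {s^3 + 3*s^2*t + 6*s^2 + 12*s*t + 6*t^2, -3*s^2 + s*t^2 - 6*s*t - 3*t^2, 3*s^2 + 6*s*t + t^3 + 3*t^2}; counting standard monomials gives mu = 7. Corank 2; j^3 = 2*(s + t)^3 is a perfect cube, so E-series; the 4-jet and mu = 7 give E_7. f is E_8 but g is E_7, hence not right-equivalent.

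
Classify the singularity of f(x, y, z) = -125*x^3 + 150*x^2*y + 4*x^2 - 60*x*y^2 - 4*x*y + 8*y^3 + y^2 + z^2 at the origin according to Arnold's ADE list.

The Hessian of f at 0 has rank 2. Corank 1: A-series; mu = 2 gives A_2.

A_2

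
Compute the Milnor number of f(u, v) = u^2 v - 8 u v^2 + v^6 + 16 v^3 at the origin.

7

The Hessian of f at 0 has rank 0. Corank 2; j^3 = v*(u - 4*v)^2 has shape L^2 M (L != M), so D-series; mu = 7 gives D_7.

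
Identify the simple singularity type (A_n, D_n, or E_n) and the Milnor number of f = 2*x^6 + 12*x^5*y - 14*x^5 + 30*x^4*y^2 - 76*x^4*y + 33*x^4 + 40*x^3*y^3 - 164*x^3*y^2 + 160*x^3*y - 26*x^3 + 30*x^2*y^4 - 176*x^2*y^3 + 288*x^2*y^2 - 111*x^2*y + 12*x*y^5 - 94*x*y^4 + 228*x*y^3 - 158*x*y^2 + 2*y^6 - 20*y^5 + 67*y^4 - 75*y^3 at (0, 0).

Type D4, Milnor number mu = 4.

The Hessian of f at 0 is [[0, 0], [0, 0]] with rank 0, so corank 2. A Groebner basis of the Jacobian ideal J(f) in C{x,y} is {y^3, x^2 - 11*y^2/3, x*y + 2*y^2}; counting standard monomials gives mu = 4. Corank 2; j^3 = -(2*x + 3*y)*(13*x^2 + 36*x*y + 25*y^2) splits into three distinct lines over C (the quadratic factor has nonzero discriminant), so D_4.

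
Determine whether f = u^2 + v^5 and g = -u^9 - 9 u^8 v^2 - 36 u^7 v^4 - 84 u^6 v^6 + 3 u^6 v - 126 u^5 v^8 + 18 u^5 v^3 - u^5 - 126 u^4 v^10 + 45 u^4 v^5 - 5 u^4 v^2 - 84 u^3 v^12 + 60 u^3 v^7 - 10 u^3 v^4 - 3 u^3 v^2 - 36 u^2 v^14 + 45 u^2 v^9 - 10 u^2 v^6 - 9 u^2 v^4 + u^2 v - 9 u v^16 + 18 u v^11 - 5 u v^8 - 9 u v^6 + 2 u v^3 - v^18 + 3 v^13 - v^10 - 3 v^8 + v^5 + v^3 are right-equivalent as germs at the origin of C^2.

No.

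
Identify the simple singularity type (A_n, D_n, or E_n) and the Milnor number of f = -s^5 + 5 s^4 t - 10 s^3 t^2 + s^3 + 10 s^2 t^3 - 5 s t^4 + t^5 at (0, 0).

Type E8, Milnor number mu = 8.

The Hessian of f at 0 has rank 0. Corank 2; j^3 = s^3 is a perfect cube, so E-series; the 5-jet and mu = 8 give E_8.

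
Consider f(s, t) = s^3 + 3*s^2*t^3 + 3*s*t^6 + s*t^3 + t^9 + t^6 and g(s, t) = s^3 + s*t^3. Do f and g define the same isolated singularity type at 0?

The Hessian of f at 0 is [[0, 0], [0, 0]] with rank 0, so corank 2. A Groebner basis of the Jacobian ideal J(f) in C{s,t} is {s^3, s*t^2, 3*s^2 + t^3}; counting standard monomials gives mu = 7. Corank 2; j^3 = s^3 is a perfect cube, so E-series; the 4-jet and mu = 7 give E_7. The Hessian of g at 0 is [[0, 0], [0, 0]] with rank 0, so corank 2. A Groebner basis of the Jacobian ideal J(g) in C{s,t} is {s^3, s*t^2, 3*s^2 + t^3}; counting standard monomials gives mu = 7. Corank 2; j^3 = s^3 is a perfect cube, so E-series; the 4-jet and mu = 7 give E_7. Both have type E_7, hence right-equivalent.

Yes.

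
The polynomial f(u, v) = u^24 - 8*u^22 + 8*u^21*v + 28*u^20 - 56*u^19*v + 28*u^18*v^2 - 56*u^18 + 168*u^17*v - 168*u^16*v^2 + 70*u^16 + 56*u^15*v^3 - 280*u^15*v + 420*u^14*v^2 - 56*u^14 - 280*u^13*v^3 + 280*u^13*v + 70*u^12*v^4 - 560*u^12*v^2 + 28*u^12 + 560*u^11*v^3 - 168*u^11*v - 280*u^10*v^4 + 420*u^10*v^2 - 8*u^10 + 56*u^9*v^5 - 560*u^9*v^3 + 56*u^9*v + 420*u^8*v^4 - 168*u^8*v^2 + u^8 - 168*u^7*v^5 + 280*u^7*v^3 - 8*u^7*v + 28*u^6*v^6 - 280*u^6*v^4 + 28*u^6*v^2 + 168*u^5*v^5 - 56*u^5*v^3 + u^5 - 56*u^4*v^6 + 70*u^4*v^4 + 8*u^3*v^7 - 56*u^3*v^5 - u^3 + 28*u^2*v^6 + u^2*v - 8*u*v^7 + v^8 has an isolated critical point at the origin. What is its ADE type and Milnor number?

The Hessian of f at 0 is [[0, 0], [0, 0]] with rank 0, so corank 2. A Groebner basis of the Jacobian ideal J(f) in C{u,v} is {u*v/8 + v^7, u*v^2, u^2 - u*v}; counting standard monomials gives mu = 9. Corank 2; j^3 = -u^2*(u - v) has shape L^2 M (L != M), so D-series; mu = 9 gives D_9.

Type D9, Milnor number mu = 9.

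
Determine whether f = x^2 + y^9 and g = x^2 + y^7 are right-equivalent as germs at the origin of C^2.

No.

The Hessian of f at 0 has rank 1. Corank 1: A-series; mu = 8 gives A_8. The Hessian of g at 0 has rank 1. Corank 1: A-series; mu = 6 gives A_6. f is A_8 but g is A_6, hence not right-equivalent.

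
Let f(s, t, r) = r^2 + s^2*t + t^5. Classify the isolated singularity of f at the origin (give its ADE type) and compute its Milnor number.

Type D_{6}, Milnor number mu = 6.

The Hessian of f at 0 has rank 1. Corank 2; j^3 = s^2*t has shape L^2 M (L != M), so D-series; mu = 6 gives D_6.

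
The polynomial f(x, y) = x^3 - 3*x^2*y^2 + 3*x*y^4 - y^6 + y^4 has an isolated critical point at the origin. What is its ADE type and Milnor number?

The Hessian of f at 0 has rank 0. Corank 2; j^3 = x^3 is a perfect cube, so E-series; the 4-jet and mu = 6 give E_6.

Type E_6, Milnor number mu = 6.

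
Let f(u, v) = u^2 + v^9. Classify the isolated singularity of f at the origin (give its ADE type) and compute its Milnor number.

The Hessian of f at 0 has rank 1. Corank 1: A-series; mu = 8 gives A_8.

Type A8, Milnor number mu = 8.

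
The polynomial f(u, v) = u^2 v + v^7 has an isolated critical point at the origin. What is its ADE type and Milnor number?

Type D8, Milnor number mu = 8.

The Hessian of f at 0 is [[0, 0], [0, 0]] with rank 0, so corank 2. A Groebner basis of the Jacobian ideal J(f) in C{u,v} is {u^2/7 + v^6, u^3, u*v}; counting standard monomials gives mu = 8. Corank 2; j^3 = u^2*v has shape L^2 M (L != M), so D-series; mu = 8 gives D_8.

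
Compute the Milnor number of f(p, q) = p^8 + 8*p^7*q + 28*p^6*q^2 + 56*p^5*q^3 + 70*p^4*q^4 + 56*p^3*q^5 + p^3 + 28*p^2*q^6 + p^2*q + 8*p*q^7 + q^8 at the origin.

The Hessian of f at 0 is [[0, 0], [0, 0]] with rank 0, so corank 2. A Groebner basis of the Jacobian ideal J(f) in C{p,q} is {-p*q/8 + q^7, p*q^2, p^2 + p*q}; counting standard monomials gives mu = 9. Corank 2; j^3 = p^2*(p + q) has shape L^2 M (L != M), so D-series; mu = 9 gives D_9.

9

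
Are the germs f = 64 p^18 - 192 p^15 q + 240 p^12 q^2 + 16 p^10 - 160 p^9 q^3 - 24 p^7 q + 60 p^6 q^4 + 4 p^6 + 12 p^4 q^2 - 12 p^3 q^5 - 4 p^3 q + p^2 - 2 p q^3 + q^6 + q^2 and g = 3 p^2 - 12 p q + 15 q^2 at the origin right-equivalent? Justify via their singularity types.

The Hessian of f at 0 is [[2, 0], [0, 2]] with rank 2, so corank 0. A Groebner basis of the Jacobian ideal J(f) in C{p,q} is {p, q}; counting standard monomials gives mu = 1. Corank 0: nondegenerate Morse point, so A_1. The Hessian of g at 0 is [[6, -12], [-12, 30]] with rank 2, so corank 0. A Groebner basis of the Jacobian ideal J(g) in C{p,q} is {p, q}; counting standard monomials gives mu = 1. Corank 0: nondegenerate Morse point, so A_1. Both have type A_1, hence right-equivalent.

Yes.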